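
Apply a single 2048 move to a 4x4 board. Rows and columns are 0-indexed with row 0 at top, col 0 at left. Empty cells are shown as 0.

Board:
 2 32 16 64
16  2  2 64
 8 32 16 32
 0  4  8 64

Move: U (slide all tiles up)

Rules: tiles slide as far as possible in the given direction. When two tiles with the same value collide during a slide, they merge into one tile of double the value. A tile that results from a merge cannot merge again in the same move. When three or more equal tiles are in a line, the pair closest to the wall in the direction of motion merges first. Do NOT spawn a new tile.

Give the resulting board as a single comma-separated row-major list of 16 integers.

Slide up:
col 0: [2, 16, 8, 0] -> [2, 16, 8, 0]
col 1: [32, 2, 32, 4] -> [32, 2, 32, 4]
col 2: [16, 2, 16, 8] -> [16, 2, 16, 8]
col 3: [64, 64, 32, 64] -> [128, 32, 64, 0]

Answer: 2, 32, 16, 128, 16, 2, 2, 32, 8, 32, 16, 64, 0, 4, 8, 0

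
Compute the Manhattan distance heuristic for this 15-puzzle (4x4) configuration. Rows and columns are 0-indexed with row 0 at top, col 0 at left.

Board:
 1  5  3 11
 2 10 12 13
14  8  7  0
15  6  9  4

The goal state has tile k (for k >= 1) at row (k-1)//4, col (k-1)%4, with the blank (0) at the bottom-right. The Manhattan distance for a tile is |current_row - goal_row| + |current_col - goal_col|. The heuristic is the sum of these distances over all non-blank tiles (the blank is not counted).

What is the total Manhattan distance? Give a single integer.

Answer: 31

Derivation:
Tile 1: (0,0)->(0,0) = 0
Tile 5: (0,1)->(1,0) = 2
Tile 3: (0,2)->(0,2) = 0
Tile 11: (0,3)->(2,2) = 3
Tile 2: (1,0)->(0,1) = 2
Tile 10: (1,1)->(2,1) = 1
Tile 12: (1,2)->(2,3) = 2
Tile 13: (1,3)->(3,0) = 5
Tile 14: (2,0)->(3,1) = 2
Tile 8: (2,1)->(1,3) = 3
Tile 7: (2,2)->(1,2) = 1
Tile 15: (3,0)->(3,2) = 2
Tile 6: (3,1)->(1,1) = 2
Tile 9: (3,2)->(2,0) = 3
Tile 4: (3,3)->(0,3) = 3
Sum: 0 + 2 + 0 + 3 + 2 + 1 + 2 + 5 + 2 + 3 + 1 + 2 + 2 + 3 + 3 = 31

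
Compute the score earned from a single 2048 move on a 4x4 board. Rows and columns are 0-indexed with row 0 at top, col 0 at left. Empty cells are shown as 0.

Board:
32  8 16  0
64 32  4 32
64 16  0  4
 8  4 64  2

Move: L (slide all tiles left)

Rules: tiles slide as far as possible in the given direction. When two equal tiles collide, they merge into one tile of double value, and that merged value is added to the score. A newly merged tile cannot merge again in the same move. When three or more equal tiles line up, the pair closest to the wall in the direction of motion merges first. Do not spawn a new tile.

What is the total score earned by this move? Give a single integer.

Slide left:
row 0: [32, 8, 16, 0] -> [32, 8, 16, 0]  score +0 (running 0)
row 1: [64, 32, 4, 32] -> [64, 32, 4, 32]  score +0 (running 0)
row 2: [64, 16, 0, 4] -> [64, 16, 4, 0]  score +0 (running 0)
row 3: [8, 4, 64, 2] -> [8, 4, 64, 2]  score +0 (running 0)
Board after move:
32  8 16  0
64 32  4 32
64 16  4  0
 8  4 64  2

Answer: 0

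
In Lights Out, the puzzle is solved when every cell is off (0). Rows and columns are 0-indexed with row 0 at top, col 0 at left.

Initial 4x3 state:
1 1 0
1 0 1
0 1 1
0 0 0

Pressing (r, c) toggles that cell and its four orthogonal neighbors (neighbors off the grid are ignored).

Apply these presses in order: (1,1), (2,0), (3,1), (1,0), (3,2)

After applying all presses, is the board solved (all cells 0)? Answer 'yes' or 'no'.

Answer: yes

Derivation:
After press 1 at (1,1):
1 0 0
0 1 0
0 0 1
0 0 0

After press 2 at (2,0):
1 0 0
1 1 0
1 1 1
1 0 0

After press 3 at (3,1):
1 0 0
1 1 0
1 0 1
0 1 1

After press 4 at (1,0):
0 0 0
0 0 0
0 0 1
0 1 1

After press 5 at (3,2):
0 0 0
0 0 0
0 0 0
0 0 0

Lights still on: 0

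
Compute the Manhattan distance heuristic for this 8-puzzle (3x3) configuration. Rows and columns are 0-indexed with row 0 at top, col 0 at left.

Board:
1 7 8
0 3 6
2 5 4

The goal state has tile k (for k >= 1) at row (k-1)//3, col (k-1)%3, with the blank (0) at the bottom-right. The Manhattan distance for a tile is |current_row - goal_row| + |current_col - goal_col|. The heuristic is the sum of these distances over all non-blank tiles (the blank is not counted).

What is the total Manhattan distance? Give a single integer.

Answer: 15

Derivation:
Tile 1: (0,0)->(0,0) = 0
Tile 7: (0,1)->(2,0) = 3
Tile 8: (0,2)->(2,1) = 3
Tile 3: (1,1)->(0,2) = 2
Tile 6: (1,2)->(1,2) = 0
Tile 2: (2,0)->(0,1) = 3
Tile 5: (2,1)->(1,1) = 1
Tile 4: (2,2)->(1,0) = 3
Sum: 0 + 3 + 3 + 2 + 0 + 3 + 1 + 3 = 15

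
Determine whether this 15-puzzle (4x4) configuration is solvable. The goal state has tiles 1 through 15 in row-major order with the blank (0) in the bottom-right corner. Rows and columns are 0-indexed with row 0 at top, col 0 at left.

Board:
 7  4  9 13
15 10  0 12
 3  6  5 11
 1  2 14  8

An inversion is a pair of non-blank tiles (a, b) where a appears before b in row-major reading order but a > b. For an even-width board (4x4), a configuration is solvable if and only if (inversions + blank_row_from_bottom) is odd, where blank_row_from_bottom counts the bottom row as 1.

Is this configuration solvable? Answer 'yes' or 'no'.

Answer: yes

Derivation:
Inversions: 58
Blank is in row 1 (0-indexed from top), which is row 3 counting from the bottom (bottom = 1).
58 + 3 = 61, which is odd, so the puzzle is solvable.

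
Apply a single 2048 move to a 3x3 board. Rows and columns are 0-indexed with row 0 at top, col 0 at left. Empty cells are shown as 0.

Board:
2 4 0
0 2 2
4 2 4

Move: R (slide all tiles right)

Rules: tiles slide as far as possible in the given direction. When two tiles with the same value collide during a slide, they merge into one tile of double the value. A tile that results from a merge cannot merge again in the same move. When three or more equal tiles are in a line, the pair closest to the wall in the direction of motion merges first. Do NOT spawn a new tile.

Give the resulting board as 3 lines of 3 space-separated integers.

Slide right:
row 0: [2, 4, 0] -> [0, 2, 4]
row 1: [0, 2, 2] -> [0, 0, 4]
row 2: [4, 2, 4] -> [4, 2, 4]

Answer: 0 2 4
0 0 4
4 2 4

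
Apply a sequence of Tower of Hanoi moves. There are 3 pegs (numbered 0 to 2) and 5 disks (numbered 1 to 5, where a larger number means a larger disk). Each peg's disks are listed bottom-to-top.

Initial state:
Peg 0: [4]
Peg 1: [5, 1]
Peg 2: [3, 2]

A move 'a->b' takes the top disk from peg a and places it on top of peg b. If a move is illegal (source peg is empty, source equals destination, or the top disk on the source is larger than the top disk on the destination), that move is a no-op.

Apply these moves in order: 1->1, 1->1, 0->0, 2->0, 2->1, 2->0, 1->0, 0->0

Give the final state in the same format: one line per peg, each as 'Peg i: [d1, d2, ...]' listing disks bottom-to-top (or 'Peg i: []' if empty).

Answer: Peg 0: [4, 2, 1]
Peg 1: [5]
Peg 2: [3]

Derivation:
After move 1 (1->1):
Peg 0: [4]
Peg 1: [5, 1]
Peg 2: [3, 2]

After move 2 (1->1):
Peg 0: [4]
Peg 1: [5, 1]
Peg 2: [3, 2]

After move 3 (0->0):
Peg 0: [4]
Peg 1: [5, 1]
Peg 2: [3, 2]

After move 4 (2->0):
Peg 0: [4, 2]
Peg 1: [5, 1]
Peg 2: [3]

After move 5 (2->1):
Peg 0: [4, 2]
Peg 1: [5, 1]
Peg 2: [3]

After move 6 (2->0):
Peg 0: [4, 2]
Peg 1: [5, 1]
Peg 2: [3]

After move 7 (1->0):
Peg 0: [4, 2, 1]
Peg 1: [5]
Peg 2: [3]

After move 8 (0->0):
Peg 0: [4, 2, 1]
Peg 1: [5]
Peg 2: [3]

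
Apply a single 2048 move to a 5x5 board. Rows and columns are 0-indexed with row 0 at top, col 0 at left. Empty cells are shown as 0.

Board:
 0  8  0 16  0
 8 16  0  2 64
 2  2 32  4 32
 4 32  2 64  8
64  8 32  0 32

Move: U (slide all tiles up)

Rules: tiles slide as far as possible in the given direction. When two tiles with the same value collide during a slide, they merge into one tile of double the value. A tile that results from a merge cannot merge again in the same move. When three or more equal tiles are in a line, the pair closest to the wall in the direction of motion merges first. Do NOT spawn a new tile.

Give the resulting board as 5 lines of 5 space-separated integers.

Slide up:
col 0: [0, 8, 2, 4, 64] -> [8, 2, 4, 64, 0]
col 1: [8, 16, 2, 32, 8] -> [8, 16, 2, 32, 8]
col 2: [0, 0, 32, 2, 32] -> [32, 2, 32, 0, 0]
col 3: [16, 2, 4, 64, 0] -> [16, 2, 4, 64, 0]
col 4: [0, 64, 32, 8, 32] -> [64, 32, 8, 32, 0]

Answer:  8  8 32 16 64
 2 16  2  2 32
 4  2 32  4  8
64 32  0 64 32
 0  8  0  0  0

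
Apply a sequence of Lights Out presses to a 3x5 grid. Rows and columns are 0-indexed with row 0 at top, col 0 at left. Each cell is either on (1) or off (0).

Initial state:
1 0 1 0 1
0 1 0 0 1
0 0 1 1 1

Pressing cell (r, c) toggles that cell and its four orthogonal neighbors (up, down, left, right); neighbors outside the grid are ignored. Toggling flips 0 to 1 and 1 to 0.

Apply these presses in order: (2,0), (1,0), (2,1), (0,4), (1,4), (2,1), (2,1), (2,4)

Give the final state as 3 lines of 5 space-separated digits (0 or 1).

After press 1 at (2,0):
1 0 1 0 1
1 1 0 0 1
1 1 1 1 1

After press 2 at (1,0):
0 0 1 0 1
0 0 0 0 1
0 1 1 1 1

After press 3 at (2,1):
0 0 1 0 1
0 1 0 0 1
1 0 0 1 1

After press 4 at (0,4):
0 0 1 1 0
0 1 0 0 0
1 0 0 1 1

After press 5 at (1,4):
0 0 1 1 1
0 1 0 1 1
1 0 0 1 0

After press 6 at (2,1):
0 0 1 1 1
0 0 0 1 1
0 1 1 1 0

After press 7 at (2,1):
0 0 1 1 1
0 1 0 1 1
1 0 0 1 0

After press 8 at (2,4):
0 0 1 1 1
0 1 0 1 0
1 0 0 0 1

Answer: 0 0 1 1 1
0 1 0 1 0
1 0 0 0 1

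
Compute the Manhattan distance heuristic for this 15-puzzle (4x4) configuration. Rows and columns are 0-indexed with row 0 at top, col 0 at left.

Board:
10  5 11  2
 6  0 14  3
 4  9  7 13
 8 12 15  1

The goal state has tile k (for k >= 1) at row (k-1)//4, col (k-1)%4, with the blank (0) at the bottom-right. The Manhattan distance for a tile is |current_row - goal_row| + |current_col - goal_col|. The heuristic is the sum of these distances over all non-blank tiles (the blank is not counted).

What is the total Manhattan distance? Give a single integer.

Tile 10: (0,0)->(2,1) = 3
Tile 5: (0,1)->(1,0) = 2
Tile 11: (0,2)->(2,2) = 2
Tile 2: (0,3)->(0,1) = 2
Tile 6: (1,0)->(1,1) = 1
Tile 14: (1,2)->(3,1) = 3
Tile 3: (1,3)->(0,2) = 2
Tile 4: (2,0)->(0,3) = 5
Tile 9: (2,1)->(2,0) = 1
Tile 7: (2,2)->(1,2) = 1
Tile 13: (2,3)->(3,0) = 4
Tile 8: (3,0)->(1,3) = 5
Tile 12: (3,1)->(2,3) = 3
Tile 15: (3,2)->(3,2) = 0
Tile 1: (3,3)->(0,0) = 6
Sum: 3 + 2 + 2 + 2 + 1 + 3 + 2 + 5 + 1 + 1 + 4 + 5 + 3 + 0 + 6 = 40

Answer: 40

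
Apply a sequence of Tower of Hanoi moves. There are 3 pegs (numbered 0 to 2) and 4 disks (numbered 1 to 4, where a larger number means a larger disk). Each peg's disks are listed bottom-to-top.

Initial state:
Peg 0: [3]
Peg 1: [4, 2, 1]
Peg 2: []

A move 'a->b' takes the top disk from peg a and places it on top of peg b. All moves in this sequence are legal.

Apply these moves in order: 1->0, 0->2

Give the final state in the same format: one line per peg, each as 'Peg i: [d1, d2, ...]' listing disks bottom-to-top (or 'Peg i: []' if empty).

After move 1 (1->0):
Peg 0: [3, 1]
Peg 1: [4, 2]
Peg 2: []

After move 2 (0->2):
Peg 0: [3]
Peg 1: [4, 2]
Peg 2: [1]

Answer: Peg 0: [3]
Peg 1: [4, 2]
Peg 2: [1]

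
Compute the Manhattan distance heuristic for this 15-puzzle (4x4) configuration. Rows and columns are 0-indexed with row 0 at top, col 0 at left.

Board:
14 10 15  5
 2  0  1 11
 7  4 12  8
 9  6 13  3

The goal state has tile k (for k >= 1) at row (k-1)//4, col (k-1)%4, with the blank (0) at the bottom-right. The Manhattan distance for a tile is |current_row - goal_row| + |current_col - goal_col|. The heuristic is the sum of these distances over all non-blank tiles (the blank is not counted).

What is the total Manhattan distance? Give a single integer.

Tile 14: at (0,0), goal (3,1), distance |0-3|+|0-1| = 4
Tile 10: at (0,1), goal (2,1), distance |0-2|+|1-1| = 2
Tile 15: at (0,2), goal (3,2), distance |0-3|+|2-2| = 3
Tile 5: at (0,3), goal (1,0), distance |0-1|+|3-0| = 4
Tile 2: at (1,0), goal (0,1), distance |1-0|+|0-1| = 2
Tile 1: at (1,2), goal (0,0), distance |1-0|+|2-0| = 3
Tile 11: at (1,3), goal (2,2), distance |1-2|+|3-2| = 2
Tile 7: at (2,0), goal (1,2), distance |2-1|+|0-2| = 3
Tile 4: at (2,1), goal (0,3), distance |2-0|+|1-3| = 4
Tile 12: at (2,2), goal (2,3), distance |2-2|+|2-3| = 1
Tile 8: at (2,3), goal (1,3), distance |2-1|+|3-3| = 1
Tile 9: at (3,0), goal (2,0), distance |3-2|+|0-0| = 1
Tile 6: at (3,1), goal (1,1), distance |3-1|+|1-1| = 2
Tile 13: at (3,2), goal (3,0), distance |3-3|+|2-0| = 2
Tile 3: at (3,3), goal (0,2), distance |3-0|+|3-2| = 4
Sum: 4 + 2 + 3 + 4 + 2 + 3 + 2 + 3 + 4 + 1 + 1 + 1 + 2 + 2 + 4 = 38

Answer: 38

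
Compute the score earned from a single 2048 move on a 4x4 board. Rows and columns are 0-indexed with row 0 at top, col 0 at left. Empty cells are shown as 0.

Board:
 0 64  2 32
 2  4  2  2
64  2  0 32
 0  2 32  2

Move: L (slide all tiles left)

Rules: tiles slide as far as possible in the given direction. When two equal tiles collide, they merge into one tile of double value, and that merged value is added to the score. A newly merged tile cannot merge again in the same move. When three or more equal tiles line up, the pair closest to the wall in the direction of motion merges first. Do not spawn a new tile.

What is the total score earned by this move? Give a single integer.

Slide left:
row 0: [0, 64, 2, 32] -> [64, 2, 32, 0]  score +0 (running 0)
row 1: [2, 4, 2, 2] -> [2, 4, 4, 0]  score +4 (running 4)
row 2: [64, 2, 0, 32] -> [64, 2, 32, 0]  score +0 (running 4)
row 3: [0, 2, 32, 2] -> [2, 32, 2, 0]  score +0 (running 4)
Board after move:
64  2 32  0
 2  4  4  0
64  2 32  0
 2 32  2  0

Answer: 4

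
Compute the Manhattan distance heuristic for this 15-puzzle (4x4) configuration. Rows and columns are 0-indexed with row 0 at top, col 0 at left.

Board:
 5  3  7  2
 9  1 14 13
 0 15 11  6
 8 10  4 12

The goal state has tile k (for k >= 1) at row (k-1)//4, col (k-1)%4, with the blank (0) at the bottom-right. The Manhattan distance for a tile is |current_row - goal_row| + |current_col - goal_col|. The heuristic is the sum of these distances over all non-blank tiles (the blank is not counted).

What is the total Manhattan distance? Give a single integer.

Answer: 32

Derivation:
Tile 5: (0,0)->(1,0) = 1
Tile 3: (0,1)->(0,2) = 1
Tile 7: (0,2)->(1,2) = 1
Tile 2: (0,3)->(0,1) = 2
Tile 9: (1,0)->(2,0) = 1
Tile 1: (1,1)->(0,0) = 2
Tile 14: (1,2)->(3,1) = 3
Tile 13: (1,3)->(3,0) = 5
Tile 15: (2,1)->(3,2) = 2
Tile 11: (2,2)->(2,2) = 0
Tile 6: (2,3)->(1,1) = 3
Tile 8: (3,0)->(1,3) = 5
Tile 10: (3,1)->(2,1) = 1
Tile 4: (3,2)->(0,3) = 4
Tile 12: (3,3)->(2,3) = 1
Sum: 1 + 1 + 1 + 2 + 1 + 2 + 3 + 5 + 2 + 0 + 3 + 5 + 1 + 4 + 1 = 32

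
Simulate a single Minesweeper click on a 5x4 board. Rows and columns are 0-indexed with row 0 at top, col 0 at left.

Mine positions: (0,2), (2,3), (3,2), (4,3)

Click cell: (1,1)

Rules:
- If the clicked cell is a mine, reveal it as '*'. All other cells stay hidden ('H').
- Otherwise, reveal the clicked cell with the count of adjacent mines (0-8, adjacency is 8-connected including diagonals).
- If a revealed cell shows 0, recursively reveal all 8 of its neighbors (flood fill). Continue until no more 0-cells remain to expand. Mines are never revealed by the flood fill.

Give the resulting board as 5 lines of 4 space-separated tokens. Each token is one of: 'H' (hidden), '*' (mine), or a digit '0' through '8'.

H H H H
H 1 H H
H H H H
H H H H
H H H H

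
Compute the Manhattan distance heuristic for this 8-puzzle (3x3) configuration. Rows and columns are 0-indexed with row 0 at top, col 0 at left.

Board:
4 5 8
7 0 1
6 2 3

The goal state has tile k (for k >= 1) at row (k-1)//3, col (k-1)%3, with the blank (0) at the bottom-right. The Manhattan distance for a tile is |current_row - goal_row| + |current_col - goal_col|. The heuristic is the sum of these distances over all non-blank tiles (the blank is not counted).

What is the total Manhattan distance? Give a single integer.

Answer: 16

Derivation:
Tile 4: (0,0)->(1,0) = 1
Tile 5: (0,1)->(1,1) = 1
Tile 8: (0,2)->(2,1) = 3
Tile 7: (1,0)->(2,0) = 1
Tile 1: (1,2)->(0,0) = 3
Tile 6: (2,0)->(1,2) = 3
Tile 2: (2,1)->(0,1) = 2
Tile 3: (2,2)->(0,2) = 2
Sum: 1 + 1 + 3 + 1 + 3 + 3 + 2 + 2 = 16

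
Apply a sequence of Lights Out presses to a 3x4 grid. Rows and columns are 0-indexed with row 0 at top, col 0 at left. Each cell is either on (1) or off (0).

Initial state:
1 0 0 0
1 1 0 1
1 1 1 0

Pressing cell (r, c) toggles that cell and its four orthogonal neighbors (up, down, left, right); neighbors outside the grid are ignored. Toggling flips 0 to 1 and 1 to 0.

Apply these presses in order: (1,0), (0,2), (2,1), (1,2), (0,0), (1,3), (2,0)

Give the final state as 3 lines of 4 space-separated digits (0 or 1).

Answer: 1 0 0 0
0 0 1 1
0 1 1 1

Derivation:
After press 1 at (1,0):
0 0 0 0
0 0 0 1
0 1 1 0

After press 2 at (0,2):
0 1 1 1
0 0 1 1
0 1 1 0

After press 3 at (2,1):
0 1 1 1
0 1 1 1
1 0 0 0

After press 4 at (1,2):
0 1 0 1
0 0 0 0
1 0 1 0

After press 5 at (0,0):
1 0 0 1
1 0 0 0
1 0 1 0

After press 6 at (1,3):
1 0 0 0
1 0 1 1
1 0 1 1

After press 7 at (2,0):
1 0 0 0
0 0 1 1
0 1 1 1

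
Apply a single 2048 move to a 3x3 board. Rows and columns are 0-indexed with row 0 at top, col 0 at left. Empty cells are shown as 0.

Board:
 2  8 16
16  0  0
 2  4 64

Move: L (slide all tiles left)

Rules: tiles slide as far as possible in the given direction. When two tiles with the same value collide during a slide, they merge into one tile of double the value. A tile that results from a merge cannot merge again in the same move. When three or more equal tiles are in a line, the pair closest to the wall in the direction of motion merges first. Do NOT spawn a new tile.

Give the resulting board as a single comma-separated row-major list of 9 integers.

Slide left:
row 0: [2, 8, 16] -> [2, 8, 16]
row 1: [16, 0, 0] -> [16, 0, 0]
row 2: [2, 4, 64] -> [2, 4, 64]

Answer: 2, 8, 16, 16, 0, 0, 2, 4, 64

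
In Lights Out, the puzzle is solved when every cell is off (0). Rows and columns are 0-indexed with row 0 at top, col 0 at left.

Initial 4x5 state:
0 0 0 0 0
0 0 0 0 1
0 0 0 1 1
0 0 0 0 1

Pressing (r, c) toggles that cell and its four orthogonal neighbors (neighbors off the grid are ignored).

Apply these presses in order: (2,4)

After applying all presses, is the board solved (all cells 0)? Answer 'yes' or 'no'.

Answer: yes

Derivation:
After press 1 at (2,4):
0 0 0 0 0
0 0 0 0 0
0 0 0 0 0
0 0 0 0 0

Lights still on: 0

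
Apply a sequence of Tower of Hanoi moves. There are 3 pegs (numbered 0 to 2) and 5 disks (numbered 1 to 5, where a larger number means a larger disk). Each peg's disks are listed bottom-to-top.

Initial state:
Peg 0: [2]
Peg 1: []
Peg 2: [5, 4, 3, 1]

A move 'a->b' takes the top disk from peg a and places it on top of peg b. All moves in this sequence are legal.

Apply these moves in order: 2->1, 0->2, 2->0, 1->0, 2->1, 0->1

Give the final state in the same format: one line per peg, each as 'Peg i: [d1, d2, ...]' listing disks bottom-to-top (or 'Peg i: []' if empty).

After move 1 (2->1):
Peg 0: [2]
Peg 1: [1]
Peg 2: [5, 4, 3]

After move 2 (0->2):
Peg 0: []
Peg 1: [1]
Peg 2: [5, 4, 3, 2]

After move 3 (2->0):
Peg 0: [2]
Peg 1: [1]
Peg 2: [5, 4, 3]

After move 4 (1->0):
Peg 0: [2, 1]
Peg 1: []
Peg 2: [5, 4, 3]

After move 5 (2->1):
Peg 0: [2, 1]
Peg 1: [3]
Peg 2: [5, 4]

After move 6 (0->1):
Peg 0: [2]
Peg 1: [3, 1]
Peg 2: [5, 4]

Answer: Peg 0: [2]
Peg 1: [3, 1]
Peg 2: [5, 4]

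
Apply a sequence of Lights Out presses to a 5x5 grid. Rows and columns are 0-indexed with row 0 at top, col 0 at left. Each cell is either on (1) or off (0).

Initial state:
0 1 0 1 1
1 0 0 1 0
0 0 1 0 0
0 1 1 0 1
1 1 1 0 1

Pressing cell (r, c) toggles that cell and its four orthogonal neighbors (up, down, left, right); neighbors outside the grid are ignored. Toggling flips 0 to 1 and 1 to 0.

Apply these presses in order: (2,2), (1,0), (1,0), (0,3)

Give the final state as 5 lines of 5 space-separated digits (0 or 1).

After press 1 at (2,2):
0 1 0 1 1
1 0 1 1 0
0 1 0 1 0
0 1 0 0 1
1 1 1 0 1

After press 2 at (1,0):
1 1 0 1 1
0 1 1 1 0
1 1 0 1 0
0 1 0 0 1
1 1 1 0 1

After press 3 at (1,0):
0 1 0 1 1
1 0 1 1 0
0 1 0 1 0
0 1 0 0 1
1 1 1 0 1

After press 4 at (0,3):
0 1 1 0 0
1 0 1 0 0
0 1 0 1 0
0 1 0 0 1
1 1 1 0 1

Answer: 0 1 1 0 0
1 0 1 0 0
0 1 0 1 0
0 1 0 0 1
1 1 1 0 1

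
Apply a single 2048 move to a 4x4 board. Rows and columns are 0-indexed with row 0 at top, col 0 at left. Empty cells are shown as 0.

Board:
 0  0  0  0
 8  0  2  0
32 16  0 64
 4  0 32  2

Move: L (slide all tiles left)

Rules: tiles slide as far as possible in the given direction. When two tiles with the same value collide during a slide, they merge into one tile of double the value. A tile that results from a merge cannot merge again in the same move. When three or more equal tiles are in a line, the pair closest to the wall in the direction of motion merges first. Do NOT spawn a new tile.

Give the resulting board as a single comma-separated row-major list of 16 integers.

Answer: 0, 0, 0, 0, 8, 2, 0, 0, 32, 16, 64, 0, 4, 32, 2, 0

Derivation:
Slide left:
row 0: [0, 0, 0, 0] -> [0, 0, 0, 0]
row 1: [8, 0, 2, 0] -> [8, 2, 0, 0]
row 2: [32, 16, 0, 64] -> [32, 16, 64, 0]
row 3: [4, 0, 32, 2] -> [4, 32, 2, 0]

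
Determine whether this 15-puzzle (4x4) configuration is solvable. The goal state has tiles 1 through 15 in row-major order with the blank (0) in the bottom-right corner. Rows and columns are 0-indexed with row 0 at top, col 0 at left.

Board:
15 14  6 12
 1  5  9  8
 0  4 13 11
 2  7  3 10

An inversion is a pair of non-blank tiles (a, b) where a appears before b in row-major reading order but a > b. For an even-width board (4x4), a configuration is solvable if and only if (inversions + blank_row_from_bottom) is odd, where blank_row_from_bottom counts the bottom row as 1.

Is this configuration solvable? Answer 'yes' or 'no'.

Answer: no

Derivation:
Inversions: 66
Blank is in row 2 (0-indexed from top), which is row 2 counting from the bottom (bottom = 1).
66 + 2 = 68, which is even, so the puzzle is not solvable.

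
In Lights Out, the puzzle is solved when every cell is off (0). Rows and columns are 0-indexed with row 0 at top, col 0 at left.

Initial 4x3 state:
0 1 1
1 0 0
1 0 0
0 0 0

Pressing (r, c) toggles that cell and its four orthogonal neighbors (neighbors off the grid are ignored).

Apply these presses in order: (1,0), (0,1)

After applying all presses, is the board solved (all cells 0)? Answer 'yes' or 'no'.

Answer: yes

Derivation:
After press 1 at (1,0):
1 1 1
0 1 0
0 0 0
0 0 0

After press 2 at (0,1):
0 0 0
0 0 0
0 0 0
0 0 0

Lights still on: 0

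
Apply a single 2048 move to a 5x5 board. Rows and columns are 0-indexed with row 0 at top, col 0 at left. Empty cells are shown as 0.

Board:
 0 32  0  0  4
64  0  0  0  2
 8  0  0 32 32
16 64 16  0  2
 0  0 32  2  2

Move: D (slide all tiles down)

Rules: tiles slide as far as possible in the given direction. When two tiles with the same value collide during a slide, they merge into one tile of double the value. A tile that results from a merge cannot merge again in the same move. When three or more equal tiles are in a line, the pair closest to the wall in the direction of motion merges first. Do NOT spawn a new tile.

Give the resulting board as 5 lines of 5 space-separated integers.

Slide down:
col 0: [0, 64, 8, 16, 0] -> [0, 0, 64, 8, 16]
col 1: [32, 0, 0, 64, 0] -> [0, 0, 0, 32, 64]
col 2: [0, 0, 0, 16, 32] -> [0, 0, 0, 16, 32]
col 3: [0, 0, 32, 0, 2] -> [0, 0, 0, 32, 2]
col 4: [4, 2, 32, 2, 2] -> [0, 4, 2, 32, 4]

Answer:  0  0  0  0  0
 0  0  0  0  4
64  0  0  0  2
 8 32 16 32 32
16 64 32  2  4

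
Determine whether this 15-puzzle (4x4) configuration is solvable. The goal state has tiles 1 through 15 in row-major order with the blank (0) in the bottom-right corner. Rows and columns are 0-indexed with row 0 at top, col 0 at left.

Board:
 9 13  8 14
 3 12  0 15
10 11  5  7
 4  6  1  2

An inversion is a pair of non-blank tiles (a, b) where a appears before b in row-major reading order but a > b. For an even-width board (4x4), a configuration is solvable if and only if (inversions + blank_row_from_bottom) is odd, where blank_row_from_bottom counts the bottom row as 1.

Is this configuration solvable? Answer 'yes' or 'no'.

Inversions: 77
Blank is in row 1 (0-indexed from top), which is row 3 counting from the bottom (bottom = 1).
77 + 3 = 80, which is even, so the puzzle is not solvable.

Answer: no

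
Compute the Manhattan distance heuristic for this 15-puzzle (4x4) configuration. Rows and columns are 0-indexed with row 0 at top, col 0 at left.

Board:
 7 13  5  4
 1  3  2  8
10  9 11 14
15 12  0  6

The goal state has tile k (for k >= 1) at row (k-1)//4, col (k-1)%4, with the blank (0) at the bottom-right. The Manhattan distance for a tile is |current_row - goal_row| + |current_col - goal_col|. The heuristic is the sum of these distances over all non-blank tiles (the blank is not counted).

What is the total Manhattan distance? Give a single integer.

Answer: 29

Derivation:
Tile 7: (0,0)->(1,2) = 3
Tile 13: (0,1)->(3,0) = 4
Tile 5: (0,2)->(1,0) = 3
Tile 4: (0,3)->(0,3) = 0
Tile 1: (1,0)->(0,0) = 1
Tile 3: (1,1)->(0,2) = 2
Tile 2: (1,2)->(0,1) = 2
Tile 8: (1,3)->(1,3) = 0
Tile 10: (2,0)->(2,1) = 1
Tile 9: (2,1)->(2,0) = 1
Tile 11: (2,2)->(2,2) = 0
Tile 14: (2,3)->(3,1) = 3
Tile 15: (3,0)->(3,2) = 2
Tile 12: (3,1)->(2,3) = 3
Tile 6: (3,3)->(1,1) = 4
Sum: 3 + 4 + 3 + 0 + 1 + 2 + 2 + 0 + 1 + 1 + 0 + 3 + 2 + 3 + 4 = 29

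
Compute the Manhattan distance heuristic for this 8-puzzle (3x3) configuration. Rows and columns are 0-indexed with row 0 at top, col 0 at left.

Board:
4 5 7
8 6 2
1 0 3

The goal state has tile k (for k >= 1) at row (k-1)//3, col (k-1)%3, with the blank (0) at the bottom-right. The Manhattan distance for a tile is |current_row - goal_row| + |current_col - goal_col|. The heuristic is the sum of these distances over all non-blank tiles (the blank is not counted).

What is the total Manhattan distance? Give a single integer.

Tile 4: at (0,0), goal (1,0), distance |0-1|+|0-0| = 1
Tile 5: at (0,1), goal (1,1), distance |0-1|+|1-1| = 1
Tile 7: at (0,2), goal (2,0), distance |0-2|+|2-0| = 4
Tile 8: at (1,0), goal (2,1), distance |1-2|+|0-1| = 2
Tile 6: at (1,1), goal (1,2), distance |1-1|+|1-2| = 1
Tile 2: at (1,2), goal (0,1), distance |1-0|+|2-1| = 2
Tile 1: at (2,0), goal (0,0), distance |2-0|+|0-0| = 2
Tile 3: at (2,2), goal (0,2), distance |2-0|+|2-2| = 2
Sum: 1 + 1 + 4 + 2 + 1 + 2 + 2 + 2 = 15

Answer: 15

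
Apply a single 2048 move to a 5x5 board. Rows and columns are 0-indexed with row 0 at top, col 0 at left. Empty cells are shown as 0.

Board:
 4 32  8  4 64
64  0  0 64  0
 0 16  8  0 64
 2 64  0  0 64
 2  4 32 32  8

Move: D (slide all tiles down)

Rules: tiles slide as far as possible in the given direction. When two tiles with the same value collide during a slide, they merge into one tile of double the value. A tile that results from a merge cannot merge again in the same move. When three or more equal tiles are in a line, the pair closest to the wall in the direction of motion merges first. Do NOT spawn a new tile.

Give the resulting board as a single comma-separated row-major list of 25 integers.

Answer: 0, 0, 0, 0, 0, 0, 32, 0, 0, 0, 4, 16, 0, 4, 64, 64, 64, 16, 64, 128, 4, 4, 32, 32, 8

Derivation:
Slide down:
col 0: [4, 64, 0, 2, 2] -> [0, 0, 4, 64, 4]
col 1: [32, 0, 16, 64, 4] -> [0, 32, 16, 64, 4]
col 2: [8, 0, 8, 0, 32] -> [0, 0, 0, 16, 32]
col 3: [4, 64, 0, 0, 32] -> [0, 0, 4, 64, 32]
col 4: [64, 0, 64, 64, 8] -> [0, 0, 64, 128, 8]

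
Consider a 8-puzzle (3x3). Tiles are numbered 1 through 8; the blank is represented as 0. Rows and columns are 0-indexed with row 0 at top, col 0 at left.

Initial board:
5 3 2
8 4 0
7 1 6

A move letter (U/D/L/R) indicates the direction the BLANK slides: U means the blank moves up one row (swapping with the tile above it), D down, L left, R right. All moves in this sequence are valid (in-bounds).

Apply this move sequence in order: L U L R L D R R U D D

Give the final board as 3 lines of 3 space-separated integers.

Answer: 8 5 2
3 4 6
7 1 0

Derivation:
After move 1 (L):
5 3 2
8 0 4
7 1 6

After move 2 (U):
5 0 2
8 3 4
7 1 6

After move 3 (L):
0 5 2
8 3 4
7 1 6

After move 4 (R):
5 0 2
8 3 4
7 1 6

After move 5 (L):
0 5 2
8 3 4
7 1 6

After move 6 (D):
8 5 2
0 3 4
7 1 6

After move 7 (R):
8 5 2
3 0 4
7 1 6

After move 8 (R):
8 5 2
3 4 0
7 1 6

After move 9 (U):
8 5 0
3 4 2
7 1 6

After move 10 (D):
8 5 2
3 4 0
7 1 6

After move 11 (D):
8 5 2
3 4 6
7 1 0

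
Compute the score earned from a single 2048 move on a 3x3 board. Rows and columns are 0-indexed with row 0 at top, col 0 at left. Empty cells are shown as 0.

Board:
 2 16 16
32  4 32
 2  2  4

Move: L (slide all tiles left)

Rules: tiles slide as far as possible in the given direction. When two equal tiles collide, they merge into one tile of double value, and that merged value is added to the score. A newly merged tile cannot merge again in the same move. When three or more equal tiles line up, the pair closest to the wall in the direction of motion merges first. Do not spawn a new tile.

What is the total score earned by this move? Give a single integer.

Answer: 36

Derivation:
Slide left:
row 0: [2, 16, 16] -> [2, 32, 0]  score +32 (running 32)
row 1: [32, 4, 32] -> [32, 4, 32]  score +0 (running 32)
row 2: [2, 2, 4] -> [4, 4, 0]  score +4 (running 36)
Board after move:
 2 32  0
32  4 32
 4  4  0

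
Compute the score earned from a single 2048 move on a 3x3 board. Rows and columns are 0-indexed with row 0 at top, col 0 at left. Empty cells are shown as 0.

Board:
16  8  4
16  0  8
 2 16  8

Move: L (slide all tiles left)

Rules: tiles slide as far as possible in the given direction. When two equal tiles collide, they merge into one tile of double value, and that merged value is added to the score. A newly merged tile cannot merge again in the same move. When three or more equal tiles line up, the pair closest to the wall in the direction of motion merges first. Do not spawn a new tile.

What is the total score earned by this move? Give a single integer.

Slide left:
row 0: [16, 8, 4] -> [16, 8, 4]  score +0 (running 0)
row 1: [16, 0, 8] -> [16, 8, 0]  score +0 (running 0)
row 2: [2, 16, 8] -> [2, 16, 8]  score +0 (running 0)
Board after move:
16  8  4
16  8  0
 2 16  8

Answer: 0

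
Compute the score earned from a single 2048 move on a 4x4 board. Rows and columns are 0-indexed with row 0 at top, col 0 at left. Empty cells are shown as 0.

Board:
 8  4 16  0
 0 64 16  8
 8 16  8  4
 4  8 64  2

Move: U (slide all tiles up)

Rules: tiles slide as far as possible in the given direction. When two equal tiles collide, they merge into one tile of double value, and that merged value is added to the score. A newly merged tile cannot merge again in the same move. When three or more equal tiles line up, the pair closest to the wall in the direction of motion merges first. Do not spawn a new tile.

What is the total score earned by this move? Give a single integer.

Slide up:
col 0: [8, 0, 8, 4] -> [16, 4, 0, 0]  score +16 (running 16)
col 1: [4, 64, 16, 8] -> [4, 64, 16, 8]  score +0 (running 16)
col 2: [16, 16, 8, 64] -> [32, 8, 64, 0]  score +32 (running 48)
col 3: [0, 8, 4, 2] -> [8, 4, 2, 0]  score +0 (running 48)
Board after move:
16  4 32  8
 4 64  8  4
 0 16 64  2
 0  8  0  0

Answer: 48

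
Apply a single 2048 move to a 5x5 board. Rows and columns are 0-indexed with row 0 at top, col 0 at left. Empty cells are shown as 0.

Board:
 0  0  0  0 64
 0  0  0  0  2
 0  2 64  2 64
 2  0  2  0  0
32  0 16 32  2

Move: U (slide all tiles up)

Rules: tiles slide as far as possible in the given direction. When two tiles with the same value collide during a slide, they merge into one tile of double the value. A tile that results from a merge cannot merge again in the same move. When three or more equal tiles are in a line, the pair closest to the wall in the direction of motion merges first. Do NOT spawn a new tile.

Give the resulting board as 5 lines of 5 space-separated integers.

Answer:  2  2 64  2 64
32  0  2 32  2
 0  0 16  0 64
 0  0  0  0  2
 0  0  0  0  0

Derivation:
Slide up:
col 0: [0, 0, 0, 2, 32] -> [2, 32, 0, 0, 0]
col 1: [0, 0, 2, 0, 0] -> [2, 0, 0, 0, 0]
col 2: [0, 0, 64, 2, 16] -> [64, 2, 16, 0, 0]
col 3: [0, 0, 2, 0, 32] -> [2, 32, 0, 0, 0]
col 4: [64, 2, 64, 0, 2] -> [64, 2, 64, 2, 0]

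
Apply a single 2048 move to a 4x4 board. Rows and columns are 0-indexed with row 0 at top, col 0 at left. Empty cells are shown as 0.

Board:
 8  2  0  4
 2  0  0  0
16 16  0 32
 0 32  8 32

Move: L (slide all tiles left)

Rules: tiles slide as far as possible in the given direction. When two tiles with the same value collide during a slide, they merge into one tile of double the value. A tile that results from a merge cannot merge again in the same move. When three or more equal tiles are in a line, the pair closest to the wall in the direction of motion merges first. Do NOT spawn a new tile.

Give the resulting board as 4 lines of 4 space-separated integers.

Answer:  8  2  4  0
 2  0  0  0
32 32  0  0
32  8 32  0

Derivation:
Slide left:
row 0: [8, 2, 0, 4] -> [8, 2, 4, 0]
row 1: [2, 0, 0, 0] -> [2, 0, 0, 0]
row 2: [16, 16, 0, 32] -> [32, 32, 0, 0]
row 3: [0, 32, 8, 32] -> [32, 8, 32, 0]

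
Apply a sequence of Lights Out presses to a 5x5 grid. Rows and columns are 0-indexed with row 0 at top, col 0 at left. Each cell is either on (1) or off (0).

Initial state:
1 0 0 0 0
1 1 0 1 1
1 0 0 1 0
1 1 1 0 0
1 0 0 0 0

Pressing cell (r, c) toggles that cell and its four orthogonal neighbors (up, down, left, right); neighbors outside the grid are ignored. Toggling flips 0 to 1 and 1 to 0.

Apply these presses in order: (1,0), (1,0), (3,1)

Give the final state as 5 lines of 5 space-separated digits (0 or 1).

Answer: 1 0 0 0 0
1 1 0 1 1
1 1 0 1 0
0 0 0 0 0
1 1 0 0 0

Derivation:
After press 1 at (1,0):
0 0 0 0 0
0 0 0 1 1
0 0 0 1 0
1 1 1 0 0
1 0 0 0 0

After press 2 at (1,0):
1 0 0 0 0
1 1 0 1 1
1 0 0 1 0
1 1 1 0 0
1 0 0 0 0

After press 3 at (3,1):
1 0 0 0 0
1 1 0 1 1
1 1 0 1 0
0 0 0 0 0
1 1 0 0 0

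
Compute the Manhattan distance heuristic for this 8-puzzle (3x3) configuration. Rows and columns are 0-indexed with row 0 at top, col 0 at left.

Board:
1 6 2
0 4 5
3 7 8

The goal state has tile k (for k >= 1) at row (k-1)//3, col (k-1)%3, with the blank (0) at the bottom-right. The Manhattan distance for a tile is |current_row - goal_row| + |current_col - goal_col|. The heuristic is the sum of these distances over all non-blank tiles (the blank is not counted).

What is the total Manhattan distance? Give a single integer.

Answer: 11

Derivation:
Tile 1: at (0,0), goal (0,0), distance |0-0|+|0-0| = 0
Tile 6: at (0,1), goal (1,2), distance |0-1|+|1-2| = 2
Tile 2: at (0,2), goal (0,1), distance |0-0|+|2-1| = 1
Tile 4: at (1,1), goal (1,0), distance |1-1|+|1-0| = 1
Tile 5: at (1,2), goal (1,1), distance |1-1|+|2-1| = 1
Tile 3: at (2,0), goal (0,2), distance |2-0|+|0-2| = 4
Tile 7: at (2,1), goal (2,0), distance |2-2|+|1-0| = 1
Tile 8: at (2,2), goal (2,1), distance |2-2|+|2-1| = 1
Sum: 0 + 2 + 1 + 1 + 1 + 4 + 1 + 1 = 11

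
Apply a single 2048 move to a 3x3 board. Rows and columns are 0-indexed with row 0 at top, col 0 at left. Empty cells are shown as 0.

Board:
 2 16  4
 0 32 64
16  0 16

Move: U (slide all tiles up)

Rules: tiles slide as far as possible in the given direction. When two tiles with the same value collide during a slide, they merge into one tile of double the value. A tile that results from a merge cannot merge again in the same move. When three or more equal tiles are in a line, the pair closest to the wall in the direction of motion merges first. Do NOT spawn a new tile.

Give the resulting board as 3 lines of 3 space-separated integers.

Answer:  2 16  4
16 32 64
 0  0 16

Derivation:
Slide up:
col 0: [2, 0, 16] -> [2, 16, 0]
col 1: [16, 32, 0] -> [16, 32, 0]
col 2: [4, 64, 16] -> [4, 64, 16]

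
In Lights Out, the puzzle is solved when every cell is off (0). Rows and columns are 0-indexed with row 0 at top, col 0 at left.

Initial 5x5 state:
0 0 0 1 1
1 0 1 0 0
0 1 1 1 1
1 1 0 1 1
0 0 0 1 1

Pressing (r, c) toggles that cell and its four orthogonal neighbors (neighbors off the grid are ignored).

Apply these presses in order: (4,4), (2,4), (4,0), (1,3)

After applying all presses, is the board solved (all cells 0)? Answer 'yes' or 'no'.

After press 1 at (4,4):
0 0 0 1 1
1 0 1 0 0
0 1 1 1 1
1 1 0 1 0
0 0 0 0 0

After press 2 at (2,4):
0 0 0 1 1
1 0 1 0 1
0 1 1 0 0
1 1 0 1 1
0 0 0 0 0

After press 3 at (4,0):
0 0 0 1 1
1 0 1 0 1
0 1 1 0 0
0 1 0 1 1
1 1 0 0 0

After press 4 at (1,3):
0 0 0 0 1
1 0 0 1 0
0 1 1 1 0
0 1 0 1 1
1 1 0 0 0

Lights still on: 11

Answer: no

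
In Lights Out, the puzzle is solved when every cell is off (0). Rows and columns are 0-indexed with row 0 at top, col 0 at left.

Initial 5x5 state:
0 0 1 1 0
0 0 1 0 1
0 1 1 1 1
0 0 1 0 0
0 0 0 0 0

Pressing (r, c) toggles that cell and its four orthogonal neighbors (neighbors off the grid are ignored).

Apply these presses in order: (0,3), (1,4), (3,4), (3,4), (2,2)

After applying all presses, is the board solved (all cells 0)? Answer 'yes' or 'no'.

After press 1 at (0,3):
0 0 0 0 1
0 0 1 1 1
0 1 1 1 1
0 0 1 0 0
0 0 0 0 0

After press 2 at (1,4):
0 0 0 0 0
0 0 1 0 0
0 1 1 1 0
0 0 1 0 0
0 0 0 0 0

After press 3 at (3,4):
0 0 0 0 0
0 0 1 0 0
0 1 1 1 1
0 0 1 1 1
0 0 0 0 1

After press 4 at (3,4):
0 0 0 0 0
0 0 1 0 0
0 1 1 1 0
0 0 1 0 0
0 0 0 0 0

After press 5 at (2,2):
0 0 0 0 0
0 0 0 0 0
0 0 0 0 0
0 0 0 0 0
0 0 0 0 0

Lights still on: 0

Answer: yes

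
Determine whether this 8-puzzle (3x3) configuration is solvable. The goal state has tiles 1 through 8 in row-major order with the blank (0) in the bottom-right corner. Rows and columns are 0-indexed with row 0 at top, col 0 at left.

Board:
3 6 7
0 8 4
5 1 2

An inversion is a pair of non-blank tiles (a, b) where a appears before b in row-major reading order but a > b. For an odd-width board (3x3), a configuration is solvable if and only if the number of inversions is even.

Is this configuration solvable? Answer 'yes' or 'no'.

Answer: yes

Derivation:
Inversions (pairs i<j in row-major order where tile[i] > tile[j] > 0): 18
18 is even, so the puzzle is solvable.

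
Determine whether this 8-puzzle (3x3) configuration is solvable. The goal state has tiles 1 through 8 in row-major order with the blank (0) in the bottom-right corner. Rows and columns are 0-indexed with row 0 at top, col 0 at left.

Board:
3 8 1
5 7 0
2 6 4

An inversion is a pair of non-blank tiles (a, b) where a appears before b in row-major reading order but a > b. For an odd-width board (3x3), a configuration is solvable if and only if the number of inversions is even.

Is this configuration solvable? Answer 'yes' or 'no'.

Answer: yes

Derivation:
Inversions (pairs i<j in row-major order where tile[i] > tile[j] > 0): 14
14 is even, so the puzzle is solvable.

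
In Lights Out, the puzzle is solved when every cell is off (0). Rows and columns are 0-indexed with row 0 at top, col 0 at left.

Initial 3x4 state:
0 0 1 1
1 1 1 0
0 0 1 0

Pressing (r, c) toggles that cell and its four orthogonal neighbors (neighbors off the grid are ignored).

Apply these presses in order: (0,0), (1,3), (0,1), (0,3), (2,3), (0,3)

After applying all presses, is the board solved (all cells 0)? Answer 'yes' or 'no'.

After press 1 at (0,0):
1 1 1 1
0 1 1 0
0 0 1 0

After press 2 at (1,3):
1 1 1 0
0 1 0 1
0 0 1 1

After press 3 at (0,1):
0 0 0 0
0 0 0 1
0 0 1 1

After press 4 at (0,3):
0 0 1 1
0 0 0 0
0 0 1 1

After press 5 at (2,3):
0 0 1 1
0 0 0 1
0 0 0 0

After press 6 at (0,3):
0 0 0 0
0 0 0 0
0 0 0 0

Lights still on: 0

Answer: yes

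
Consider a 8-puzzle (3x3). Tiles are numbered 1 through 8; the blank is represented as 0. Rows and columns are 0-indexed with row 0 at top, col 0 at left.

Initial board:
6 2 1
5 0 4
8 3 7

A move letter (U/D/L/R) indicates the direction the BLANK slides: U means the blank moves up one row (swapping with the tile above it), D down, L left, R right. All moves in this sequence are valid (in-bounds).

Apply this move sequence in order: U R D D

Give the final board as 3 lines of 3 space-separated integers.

After move 1 (U):
6 0 1
5 2 4
8 3 7

After move 2 (R):
6 1 0
5 2 4
8 3 7

After move 3 (D):
6 1 4
5 2 0
8 3 7

After move 4 (D):
6 1 4
5 2 7
8 3 0

Answer: 6 1 4
5 2 7
8 3 0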